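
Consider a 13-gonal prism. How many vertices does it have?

A prism on an n-gon has two n-gon bases and n rectangular sides: V = 2·13 = 26, E = 3·13 = 39, F = 13 + 2 = 15.

26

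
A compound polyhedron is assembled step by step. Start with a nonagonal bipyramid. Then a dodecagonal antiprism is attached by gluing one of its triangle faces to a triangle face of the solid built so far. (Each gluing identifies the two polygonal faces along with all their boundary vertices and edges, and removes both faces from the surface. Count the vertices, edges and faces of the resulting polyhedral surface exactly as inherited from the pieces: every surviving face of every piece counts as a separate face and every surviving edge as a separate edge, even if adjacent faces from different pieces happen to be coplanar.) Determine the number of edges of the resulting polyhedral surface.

72

A nonagonal bipyramid: V=11, E=27, F=18.
Attach a dodecagonal antiprism (V=24, E=48, F=26) along a 3-gon: merge 3 vertices and 3 edges, delete both glued faces → V=32, E=72, F=42.
Check: V − E + F = 32 − 72 + 42 = 2.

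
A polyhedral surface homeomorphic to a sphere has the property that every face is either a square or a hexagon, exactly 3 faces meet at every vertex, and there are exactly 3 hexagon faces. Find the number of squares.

6

Let x be the number of squares; then F = 3 + x.
Edge–face incidences: 2E = 6·3 + 4·x = 18 + 4x.
Every vertex has degree 3, so 3V = 2E.
Euler: V − E + F = 2 ⇒ (2E)/3 − E + (3 + x) = 2.
Multiply by 6: 2·(2E) − 3·(2E) + 6·(3 + x) = 12, i.e. 18 + 6x − (18 + 4x) = 12.
Collecting terms: 2x = 12, so x = 6.
Then 2E = 18 + 4·6 = 42, so E = 21, V = 2E/3 = 14, F = 3 + 6 = 9.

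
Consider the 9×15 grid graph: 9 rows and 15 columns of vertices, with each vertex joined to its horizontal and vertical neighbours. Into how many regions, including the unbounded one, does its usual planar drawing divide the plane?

The grid has V = 9·15 = 135 vertices and E = 9·14 + 15·8 = 246 edges.
F = 2 − V + E = 2 − 135 + 246 = 113.

113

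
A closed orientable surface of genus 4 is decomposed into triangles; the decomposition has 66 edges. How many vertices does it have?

16

χ = 2 − 2·4 = -6, and every face is a triangle so 3F = 2E.
F = 2E/3 = 44. Then V = -6 + E − F = -6 + 66 − 44 = 16.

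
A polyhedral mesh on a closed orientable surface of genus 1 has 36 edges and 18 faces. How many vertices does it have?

For a closed orientable surface of genus 1, χ = 2 − 2·1 = 0.
V = 0 + E − F = 0 + 36 − 18 = 18.

18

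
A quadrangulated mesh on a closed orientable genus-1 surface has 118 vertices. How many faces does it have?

118

χ = 2 − 2·1 = 0, and every face is a square so 4F = 2E.
V − E + F = 0 with E = 4F/2 gives 118 − (4/2 − 1)·F = 0, so F = 118 and E = 236.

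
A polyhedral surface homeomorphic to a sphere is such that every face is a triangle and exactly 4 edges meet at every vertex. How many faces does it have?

Each face has 3 edges and each edge borders two faces, so 2E = 3F.
Each vertex has degree 4, so 4V = 2E and hence V = 3F/4.
Euler: V − E + F = 2 ⇒ (3F/4) − (3F/2) + F = 2.
Multiply by 8: (6 − 12 + 8)F = 16, i.e. 2F = 16.
So F = 8, E = 3·8/2 = 12, V = 3·8/4 = 6.

8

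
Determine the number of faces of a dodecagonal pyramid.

13

A pyramid on an n-gon base has one n-gon and n triangles: V = 12 + 1 = 13, E = 2·12 = 24, F = 12 + 1 = 13.
Check: V − E + F = 13 − 24 + 13 = 2.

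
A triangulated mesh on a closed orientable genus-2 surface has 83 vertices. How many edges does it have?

255

χ = 2 − 2·2 = -2, and every face is a triangle so 3F = 2E.
V − E + F = -2 with E = 3F/2 gives 83 − (3/2 − 1)·F = -2, so F = 170 and E = 255.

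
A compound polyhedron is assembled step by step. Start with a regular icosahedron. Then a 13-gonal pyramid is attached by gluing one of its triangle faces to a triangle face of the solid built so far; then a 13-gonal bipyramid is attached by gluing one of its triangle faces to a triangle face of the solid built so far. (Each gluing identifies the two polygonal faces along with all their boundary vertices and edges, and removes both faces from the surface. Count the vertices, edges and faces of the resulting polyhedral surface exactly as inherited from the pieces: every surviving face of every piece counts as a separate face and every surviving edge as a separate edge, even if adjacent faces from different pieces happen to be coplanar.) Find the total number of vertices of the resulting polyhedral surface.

A regular icosahedron: V=12, E=30, F=20.
Attach a 13-gonal pyramid (V=14, E=26, F=14) along a 3-gon: merge 3 vertices and 3 edges, delete both glued faces → V=23, E=53, F=32.
Attach a 13-gonal bipyramid (V=15, E=39, F=26) along a 3-gon: merge 3 vertices and 3 edges, delete both glued faces → V=35, E=89, F=56.
Check: V − E + F = 35 − 89 + 56 = 2.

35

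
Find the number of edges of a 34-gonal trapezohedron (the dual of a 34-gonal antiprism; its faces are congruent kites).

The n-trapezohedron (dual of the n-antiprism) has V = 2·34 + 2 = 70, E = 4·34 = 136, F = 2·34 = 68.

136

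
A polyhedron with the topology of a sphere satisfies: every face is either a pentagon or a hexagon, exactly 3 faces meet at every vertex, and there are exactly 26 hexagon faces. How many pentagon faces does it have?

12

Let x be the number of pentagons; then F = 26 + x.
Edge–face incidences: 2E = 6·26 + 5·x = 156 + 5x.
Every vertex has degree 3, so 3V = 2E.
Euler: V − E + F = 2 ⇒ (2E)/3 − E + (26 + x) = 2.
Multiply by 6: 2·(2E) − 3·(2E) + 6·(26 + x) = 12, i.e. 156 + 6x − (156 + 5x) = 12.
Collecting terms: x = 12.
Then 2E = 156 + 5·12 = 216, so E = 108, V = 2E/3 = 72, F = 26 + 12 = 38.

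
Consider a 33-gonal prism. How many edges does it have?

99

A prism on an n-gon has two n-gon bases and n rectangular sides: V = 2·33 = 66, E = 3·33 = 99, F = 33 + 2 = 35.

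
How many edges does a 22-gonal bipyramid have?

A bipyramid over an n-gon has 2n triangular faces and n + 2 vertices: V = 22 + 2 = 24, E = 3·22 = 66, F = 2·22 = 44.

66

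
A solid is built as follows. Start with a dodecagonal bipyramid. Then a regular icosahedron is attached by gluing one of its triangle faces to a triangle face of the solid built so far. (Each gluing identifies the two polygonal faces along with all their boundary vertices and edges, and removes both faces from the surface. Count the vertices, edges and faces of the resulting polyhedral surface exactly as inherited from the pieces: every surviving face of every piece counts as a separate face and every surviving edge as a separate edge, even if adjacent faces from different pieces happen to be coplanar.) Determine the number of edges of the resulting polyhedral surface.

A dodecagonal bipyramid: V=14, E=36, F=24.
Attach a regular icosahedron (V=12, E=30, F=20) along a 3-gon: merge 3 vertices and 3 edges, delete both glued faces → V=23, E=63, F=42.
Check: V − E + F = 23 − 63 + 42 = 2.

63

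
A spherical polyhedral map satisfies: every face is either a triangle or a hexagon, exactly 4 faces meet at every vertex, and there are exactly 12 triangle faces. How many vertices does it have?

12

Let x be the number of hexagons; then F = 12 + x.
Edge–face incidences: 2E = 3·12 + 6·x = 36 + 6x.
Every vertex has degree 4, so 4V = 2E.
Euler: V − E + F = 2 ⇒ (2E)/4 − E + (12 + x) = 2.
Multiply by 8: 2·(2E) − 4·(2E) + 8·(12 + x) = 16, i.e. 96 + 8x − 2·(36 + 6x) = 16.
Collecting terms: −4x + 24 = 16, so −4x = −8, so x = 2.
Then 2E = 36 + 6·2 = 48, so E = 24, V = 2E/4 = 12, F = 12 + 2 = 14.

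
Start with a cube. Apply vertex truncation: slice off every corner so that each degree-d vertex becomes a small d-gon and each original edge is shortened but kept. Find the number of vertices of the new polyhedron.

24

The base solid has V = 8, E = 12, F = 6.
Truncation replaces each original edge-end by a new vertex, so V′ = 2E = 24.
Each original edge survives, and each old vertex of degree d contributes d new edges; summing degrees gives Σd = 2E, so E′ = E + 2E = 3E = 36.
Each original face survives and each original vertex becomes one new face: F′ = F + V = 14.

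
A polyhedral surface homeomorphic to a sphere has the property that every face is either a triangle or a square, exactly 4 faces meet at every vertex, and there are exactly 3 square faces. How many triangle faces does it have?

Let x be the number of triangles; then F = 3 + x.
Edge–face incidences: 2E = 4·3 + 3·x = 12 + 3x.
Every vertex has degree 4, so 4V = 2E.
Euler: V − E + F = 2 ⇒ (2E)/4 − E + (3 + x) = 2.
Multiply by 8: 2·(2E) − 4·(2E) + 8·(3 + x) = 16, i.e. 24 + 8x − 2·(12 + 3x) = 16.
Collecting terms: 2x = 16, so x = 8.
Then 2E = 12 + 3·8 = 36, so E = 18, V = 2E/4 = 9, F = 3 + 8 = 11.

8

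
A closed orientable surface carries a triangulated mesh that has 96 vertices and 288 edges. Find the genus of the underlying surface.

Every face is a triangle and each edge borders two faces, so 3F = 2·288, giving F = 192.
χ = V − E + F = 96 − 288 + 192 = 0.
For a closed orientable surface χ = 2 − 2g, so g = (2 − (0))/2 = 1.

1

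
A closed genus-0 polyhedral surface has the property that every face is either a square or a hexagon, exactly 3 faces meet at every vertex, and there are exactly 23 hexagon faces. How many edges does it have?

81

Let x be the number of squares; then F = 23 + x.
Edge–face incidences: 2E = 6·23 + 4·x = 138 + 4x.
Every vertex has degree 3, so 3V = 2E.
Euler: V − E + F = 2 ⇒ (2E)/3 − E + (23 + x) = 2.
Multiply by 6: 2·(2E) − 3·(2E) + 6·(23 + x) = 12, i.e. 138 + 6x − (138 + 4x) = 12.
Collecting terms: 2x = 12, so x = 6.
Then 2E = 138 + 4·6 = 162, so E = 81, V = 2E/3 = 54, F = 23 + 6 = 29.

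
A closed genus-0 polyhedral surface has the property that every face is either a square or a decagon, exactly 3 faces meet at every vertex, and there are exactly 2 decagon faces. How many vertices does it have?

Let x be the number of squares; then F = 2 + x.
Edge–face incidences: 2E = 10·2 + 4·x = 20 + 4x.
Every vertex has degree 3, so 3V = 2E.
Euler: V − E + F = 2 ⇒ (2E)/3 − E + (2 + x) = 2.
Multiply by 6: 2·(2E) − 3·(2E) + 6·(2 + x) = 12, i.e. 12 + 6x − (20 + 4x) = 12.
Collecting terms: 2x − 8 = 12, so 2x = 20, so x = 10.
Then 2E = 20 + 4·10 = 60, so E = 30, V = 2E/3 = 20, F = 2 + 10 = 12.

20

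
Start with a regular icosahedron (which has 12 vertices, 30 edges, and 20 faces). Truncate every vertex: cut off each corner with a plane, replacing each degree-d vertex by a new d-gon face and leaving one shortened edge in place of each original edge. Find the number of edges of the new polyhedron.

90

Truncation replaces each original edge-end by a new vertex, so V′ = 2E = 60.
Each original edge survives, and each old vertex of degree d contributes d new edges; summing degrees gives Σd = 2E, so E′ = E + 2E = 3E = 90.
Each original face survives and each original vertex becomes one new face: F′ = F + V = 32.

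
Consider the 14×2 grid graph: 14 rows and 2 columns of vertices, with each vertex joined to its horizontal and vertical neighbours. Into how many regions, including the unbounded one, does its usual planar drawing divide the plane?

The grid has V = 14·2 = 28 vertices and E = 14·1 + 2·13 = 40 edges.
F = 2 − V + E = 2 − 28 + 40 = 14.

14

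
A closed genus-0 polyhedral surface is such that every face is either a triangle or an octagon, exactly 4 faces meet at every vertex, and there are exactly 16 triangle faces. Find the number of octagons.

2

Let x be the number of octagons; then F = 16 + x.
Edge–face incidences: 2E = 3·16 + 8·x = 48 + 8x.
Every vertex has degree 4, so 4V = 2E.
Euler: V − E + F = 2 ⇒ (2E)/4 − E + (16 + x) = 2.
Multiply by 8: 2·(2E) − 4·(2E) + 8·(16 + x) = 16, i.e. 128 + 8x − 2·(48 + 8x) = 16.
Collecting terms: −8x + 32 = 16, so −8x = −16, so x = 2.
Then 2E = 48 + 8·2 = 64, so E = 32, V = 2E/4 = 16, F = 16 + 2 = 18.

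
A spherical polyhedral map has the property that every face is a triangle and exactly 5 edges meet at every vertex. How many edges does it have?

30

Each face has 3 edges and each edge borders two faces, so 2E = 3F.
Each vertex has degree 5, so 5V = 2E and hence V = 3F/5.
Euler: V − E + F = 2 ⇒ (3F/5) − (3F/2) + F = 2.
Multiply by 10: (6 − 15 + 10)F = 20, i.e. 1F = 20.
So F = 20, E = 3·20/2 = 30, V = 3·20/5 = 12.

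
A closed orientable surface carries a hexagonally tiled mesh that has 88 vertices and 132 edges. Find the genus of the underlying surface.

1

Every face is a hexagon and each edge borders two faces, so 6F = 2·132, giving F = 44.
χ = V − E + F = 88 − 132 + 44 = 0.
For a closed orientable surface χ = 2 − 2g, so g = (2 − (0))/2 = 1.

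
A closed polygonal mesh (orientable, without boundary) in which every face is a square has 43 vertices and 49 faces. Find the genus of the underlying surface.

4

Every face is a square, so 2E = 4·49 = 196, giving E = 98.
χ = V − E + F = 43 − 98 + 49 = -6.
For a closed orientable surface χ = 2 − 2g, so g = (2 − (-6))/2 = 4.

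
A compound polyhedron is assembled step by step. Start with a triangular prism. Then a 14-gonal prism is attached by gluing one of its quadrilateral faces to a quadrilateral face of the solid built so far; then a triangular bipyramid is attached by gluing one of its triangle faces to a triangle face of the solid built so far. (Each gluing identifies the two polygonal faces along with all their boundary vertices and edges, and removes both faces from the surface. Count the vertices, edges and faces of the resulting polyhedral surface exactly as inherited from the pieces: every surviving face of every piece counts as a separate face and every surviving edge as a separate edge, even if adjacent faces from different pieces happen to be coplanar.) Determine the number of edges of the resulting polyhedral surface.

53

A triangular prism: V=6, E=9, F=5.
Attach a 14-gonal prism (V=28, E=42, F=16) along a 4-gon: merge 4 vertices and 4 edges, delete both glued faces → V=30, E=47, F=19.
Attach a triangular bipyramid (V=5, E=9, F=6) along a 3-gon: merge 3 vertices and 3 edges, delete both glued faces → V=32, E=53, F=23.
Check: V − E + F = 32 − 53 + 23 = 2.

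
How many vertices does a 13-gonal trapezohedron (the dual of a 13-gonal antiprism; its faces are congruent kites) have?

The n-trapezohedron (dual of the n-antiprism) has V = 2·13 + 2 = 28, E = 4·13 = 52, F = 2·13 = 26.

28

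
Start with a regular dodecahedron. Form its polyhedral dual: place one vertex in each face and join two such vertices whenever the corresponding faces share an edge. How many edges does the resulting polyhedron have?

The base solid has V = 20, E = 30, F = 12.
The dual swaps V and F and preserves E: V′ = F = 12, E′ = E = 30, F′ = V = 20.

30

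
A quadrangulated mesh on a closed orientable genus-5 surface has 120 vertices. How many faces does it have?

128

χ = 2 − 2·5 = -8, and every face is a square so 4F = 2E.
V − E + F = -8 with E = 4F/2 gives 120 − (4/2 − 1)·F = -8, so F = 128 and E = 256.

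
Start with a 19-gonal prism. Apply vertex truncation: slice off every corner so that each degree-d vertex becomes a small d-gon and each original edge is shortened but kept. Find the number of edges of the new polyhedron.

The base solid has V = 38, E = 57, F = 21.
Truncation replaces each original edge-end by a new vertex, so V′ = 2E = 114.
Each original edge survives, and each old vertex of degree d contributes d new edges; summing degrees gives Σd = 2E, so E′ = E + 2E = 3E = 171.
Each original face survives and each original vertex becomes one new face: F′ = F + V = 59.

171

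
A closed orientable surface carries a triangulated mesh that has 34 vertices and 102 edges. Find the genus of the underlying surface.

1

Every face is a triangle and each edge borders two faces, so 3F = 2·102, giving F = 68.
χ = V − E + F = 34 − 102 + 68 = 0.
For a closed orientable surface χ = 2 − 2g, so g = (2 − (0))/2 = 1.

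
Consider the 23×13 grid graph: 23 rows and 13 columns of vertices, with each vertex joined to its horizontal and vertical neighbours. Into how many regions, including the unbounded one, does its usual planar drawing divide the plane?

265

The grid has V = 23·13 = 299 vertices and E = 23·12 + 13·22 = 562 edges.
F = 2 − V + E = 2 − 299 + 562 = 265.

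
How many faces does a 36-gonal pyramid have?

A pyramid on an n-gon base has one n-gon and n triangles: V = 36 + 1 = 37, E = 2·36 = 72, F = 36 + 1 = 37.

37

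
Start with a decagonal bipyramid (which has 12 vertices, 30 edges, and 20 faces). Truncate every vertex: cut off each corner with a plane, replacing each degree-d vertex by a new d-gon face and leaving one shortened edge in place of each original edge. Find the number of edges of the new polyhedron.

90

Truncation replaces each original edge-end by a new vertex, so V′ = 2E = 60.
Each original edge survives, and each old vertex of degree d contributes d new edges; summing degrees gives Σd = 2E, so E′ = E + 2E = 3E = 90.
Each original face survives and each original vertex becomes one new face: F′ = F + V = 32.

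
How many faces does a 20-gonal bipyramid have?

40

A bipyramid over an n-gon has 2n triangular faces and n + 2 vertices: V = 20 + 2 = 22, E = 3·20 = 60, F = 2·20 = 40.
Check: V − E + F = 22 − 60 + 40 = 2.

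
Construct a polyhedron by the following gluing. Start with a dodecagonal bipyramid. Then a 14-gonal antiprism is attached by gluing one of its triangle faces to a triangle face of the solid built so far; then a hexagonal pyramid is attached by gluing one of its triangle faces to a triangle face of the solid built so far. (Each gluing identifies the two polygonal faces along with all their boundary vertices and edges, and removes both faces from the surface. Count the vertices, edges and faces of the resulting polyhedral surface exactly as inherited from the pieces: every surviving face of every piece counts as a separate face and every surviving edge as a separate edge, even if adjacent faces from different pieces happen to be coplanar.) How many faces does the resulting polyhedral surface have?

A dodecagonal bipyramid: V=14, E=36, F=24.
Attach a 14-gonal antiprism (V=28, E=56, F=30) along a 3-gon: merge 3 vertices and 3 edges, delete both glued faces → V=39, E=89, F=52.
Attach a hexagonal pyramid (V=7, E=12, F=7) along a 3-gon: merge 3 vertices and 3 edges, delete both glued faces → V=43, E=98, F=57.
Check: V − E + F = 43 − 98 + 57 = 2.

57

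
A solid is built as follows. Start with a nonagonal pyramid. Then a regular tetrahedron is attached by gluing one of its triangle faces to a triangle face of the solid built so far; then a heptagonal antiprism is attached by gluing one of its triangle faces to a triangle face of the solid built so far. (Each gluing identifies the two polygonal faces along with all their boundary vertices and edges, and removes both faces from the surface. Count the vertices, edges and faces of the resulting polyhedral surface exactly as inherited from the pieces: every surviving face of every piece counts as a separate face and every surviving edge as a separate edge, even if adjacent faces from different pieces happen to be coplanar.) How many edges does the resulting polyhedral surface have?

46

A nonagonal pyramid: V=10, E=18, F=10.
Attach a regular tetrahedron (V=4, E=6, F=4) along a 3-gon: merge 3 vertices and 3 edges, delete both glued faces → V=11, E=21, F=12.
Attach a heptagonal antiprism (V=14, E=28, F=16) along a 3-gon: merge 3 vertices and 3 edges, delete both glued faces → V=22, E=46, F=26.
Check: V − E + F = 22 − 46 + 26 = 2.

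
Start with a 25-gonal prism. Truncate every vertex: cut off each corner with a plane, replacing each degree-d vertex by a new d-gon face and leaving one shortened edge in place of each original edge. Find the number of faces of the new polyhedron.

77

The base solid has V = 50, E = 75, F = 27.
Truncation replaces each original edge-end by a new vertex, so V′ = 2E = 150.
Each original edge survives, and each old vertex of degree d contributes d new edges; summing degrees gives Σd = 2E, so E′ = E + 2E = 3E = 225.
Each original face survives and each original vertex becomes one new face: F′ = F + V = 77.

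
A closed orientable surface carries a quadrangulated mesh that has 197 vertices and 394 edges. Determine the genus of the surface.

Every face is a square and each edge borders two faces, so 4F = 2·394, giving F = 197.
χ = V − E + F = 197 − 394 + 197 = 0.
For a closed orientable surface χ = 2 − 2g, so g = (2 − (0))/2 = 1.

1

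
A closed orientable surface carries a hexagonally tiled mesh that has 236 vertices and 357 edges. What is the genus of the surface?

Every face is a hexagon and each edge borders two faces, so 6F = 2·357, giving F = 119.
χ = V − E + F = 236 − 357 + 119 = -2.
For a closed orientable surface χ = 2 − 2g, so g = (2 − (-2))/2 = 2.

2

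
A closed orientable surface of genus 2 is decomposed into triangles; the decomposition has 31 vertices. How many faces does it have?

χ = 2 − 2·2 = -2, and every face is a triangle so 3F = 2E.
V − E + F = -2 with E = 3F/2 gives 31 − (3/2 − 1)·F = -2, so F = 66 and E = 99.

66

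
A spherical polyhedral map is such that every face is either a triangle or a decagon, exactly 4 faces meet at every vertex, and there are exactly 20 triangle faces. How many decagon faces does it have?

2

Let x be the number of decagons; then F = 20 + x.
Edge–face incidences: 2E = 3·20 + 10·x = 60 + 10x.
Every vertex has degree 4, so 4V = 2E.
Euler: V − E + F = 2 ⇒ (2E)/4 − E + (20 + x) = 2.
Multiply by 8: 2·(2E) − 4·(2E) + 8·(20 + x) = 16, i.e. 160 + 8x − 2·(60 + 10x) = 16.
Collecting terms: −12x + 40 = 16, so −12x = −24, so x = 2.
Then 2E = 60 + 10·2 = 80, so E = 40, V = 2E/4 = 20, F = 20 + 2 = 22.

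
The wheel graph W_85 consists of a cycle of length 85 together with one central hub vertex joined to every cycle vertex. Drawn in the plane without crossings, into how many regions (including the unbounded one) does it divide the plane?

W_85 has V = 85 + 1 = 86 vertices and E = 2·85 = 170 edges.
By Euler's formula F = 2 − V + E = 2 − 86 + 170 = 86.

86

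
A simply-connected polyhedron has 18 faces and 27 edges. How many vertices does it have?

Here V − E + F = 2.
V = 2 + E − F = 2 + 27 − 18 = 11.

11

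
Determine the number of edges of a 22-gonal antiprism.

An antiprism on an n-gon has two n-gon caps and 2n triangles: V = 2·22 = 44, E = 4·22 = 88, F = 2·22 + 2 = 46.
Check: V − E + F = 44 − 88 + 46 = 2.

88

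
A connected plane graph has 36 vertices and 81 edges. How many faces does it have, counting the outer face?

Euler's formula for a connected plane graph: V − E + F = 2, so F = 2 − 36 + 81 = 47.

47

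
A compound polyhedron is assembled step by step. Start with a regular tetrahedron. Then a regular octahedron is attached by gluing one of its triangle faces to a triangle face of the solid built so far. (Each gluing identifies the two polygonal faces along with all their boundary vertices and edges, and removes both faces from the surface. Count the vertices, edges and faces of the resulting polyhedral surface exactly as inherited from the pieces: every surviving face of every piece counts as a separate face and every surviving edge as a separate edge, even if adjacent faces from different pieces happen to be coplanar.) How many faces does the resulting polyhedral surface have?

A regular tetrahedron: V=4, E=6, F=4.
Attach a regular octahedron (V=6, E=12, F=8) along a 3-gon: merge 3 vertices and 3 edges, delete both glued faces → V=7, E=15, F=10.
Check: V − E + F = 7 − 15 + 10 = 2.

10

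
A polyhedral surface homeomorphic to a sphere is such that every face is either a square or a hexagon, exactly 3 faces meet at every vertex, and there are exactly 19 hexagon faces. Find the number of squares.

6

Let x be the number of squares; then F = 19 + x.
Edge–face incidences: 2E = 6·19 + 4·x = 114 + 4x.
Every vertex has degree 3, so 3V = 2E.
Euler: V − E + F = 2 ⇒ (2E)/3 − E + (19 + x) = 2.
Multiply by 6: 2·(2E) − 3·(2E) + 6·(19 + x) = 12, i.e. 114 + 6x − (114 + 4x) = 12.
Collecting terms: 2x = 12, so x = 6.
Then 2E = 114 + 4·6 = 138, so E = 69, V = 2E/3 = 46, F = 19 + 6 = 25.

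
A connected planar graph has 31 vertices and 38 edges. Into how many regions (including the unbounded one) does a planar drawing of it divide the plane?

9

Euler's formula for a connected plane graph: V − E + F = 2, so F = 2 − 31 + 38 = 9.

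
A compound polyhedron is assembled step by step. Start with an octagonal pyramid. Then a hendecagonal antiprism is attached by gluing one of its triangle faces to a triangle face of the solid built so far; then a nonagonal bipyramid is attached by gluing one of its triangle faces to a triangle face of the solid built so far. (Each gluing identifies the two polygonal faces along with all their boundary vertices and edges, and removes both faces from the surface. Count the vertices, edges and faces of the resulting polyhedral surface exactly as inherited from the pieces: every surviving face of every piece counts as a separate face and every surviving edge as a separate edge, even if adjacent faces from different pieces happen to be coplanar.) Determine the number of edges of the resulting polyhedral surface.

An octagonal pyramid: V=9, E=16, F=9.
Attach a hendecagonal antiprism (V=22, E=44, F=24) along a 3-gon: merge 3 vertices and 3 edges, delete both glued faces → V=28, E=57, F=31.
Attach a nonagonal bipyramid (V=11, E=27, F=18) along a 3-gon: merge 3 vertices and 3 edges, delete both glued faces → V=36, E=81, F=47.
Check: V − E + F = 36 − 81 + 47 = 2.

81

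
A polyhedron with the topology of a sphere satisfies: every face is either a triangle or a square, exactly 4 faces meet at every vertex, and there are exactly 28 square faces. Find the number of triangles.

8

Let x be the number of triangles; then F = 28 + x.
Edge–face incidences: 2E = 4·28 + 3·x = 112 + 3x.
Every vertex has degree 4, so 4V = 2E.
Euler: V − E + F = 2 ⇒ (2E)/4 − E + (28 + x) = 2.
Multiply by 8: 2·(2E) − 4·(2E) + 8·(28 + x) = 16, i.e. 224 + 8x − 2·(112 + 3x) = 16.
Collecting terms: 2x = 16, so x = 8.
Then 2E = 112 + 3·8 = 136, so E = 68, V = 2E/4 = 34, F = 28 + 8 = 36.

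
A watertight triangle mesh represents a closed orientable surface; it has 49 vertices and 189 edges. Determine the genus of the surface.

8

Every face is a triangle and each edge borders two faces, so 3F = 2·189, giving F = 126.
χ = V − E + F = 49 − 189 + 126 = -14.
For a closed orientable surface χ = 2 − 2g, so g = (2 − (-14))/2 = 8.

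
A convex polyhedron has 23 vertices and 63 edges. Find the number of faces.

42

Here V − E + F = 2.
F = 2 − V + E = 2 − 23 + 63 = 42.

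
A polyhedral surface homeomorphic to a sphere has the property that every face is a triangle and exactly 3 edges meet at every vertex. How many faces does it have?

Each face has 3 edges and each edge borders two faces, so 2E = 3F.
Each vertex has degree 3, so 3V = 2E and hence V = 3F/3.
Euler: V − E + F = 2 ⇒ (3F/3) − (3F/2) + F = 2.
Multiply by 6: (6 − 9 + 6)F = 12, i.e. 3F = 12.
So F = 4, E = 3·4/2 = 6, V = 3·4/3 = 4.

4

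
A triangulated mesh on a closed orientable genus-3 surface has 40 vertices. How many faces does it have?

χ = 2 − 2·3 = -4, and every face is a triangle so 3F = 2E.
V − E + F = -4 with E = 3F/2 gives 40 − (3/2 − 1)·F = -4, so F = 88 and E = 132.

88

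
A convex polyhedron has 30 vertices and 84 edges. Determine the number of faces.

Here V − E + F = 2.
F = 2 − V + E = 2 − 30 + 84 = 56.

56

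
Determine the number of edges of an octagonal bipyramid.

24

A bipyramid over an n-gon has 2n triangular faces and n + 2 vertices: V = 8 + 2 = 10, E = 3·8 = 24, F = 2·8 = 16.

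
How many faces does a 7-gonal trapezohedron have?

The n-trapezohedron (dual of the n-antiprism) has V = 2·7 + 2 = 16, E = 4·7 = 28, F = 2·7 = 14.

14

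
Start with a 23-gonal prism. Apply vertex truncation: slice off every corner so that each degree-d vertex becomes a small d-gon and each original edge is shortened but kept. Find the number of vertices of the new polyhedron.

The base solid has V = 46, E = 69, F = 25.
Truncation replaces each original edge-end by a new vertex, so V′ = 2E = 138.
Each original edge survives, and each old vertex of degree d contributes d new edges; summing degrees gives Σd = 2E, so E′ = E + 2E = 3E = 207.
Each original face survives and each original vertex becomes one new face: F′ = F + V = 71.

138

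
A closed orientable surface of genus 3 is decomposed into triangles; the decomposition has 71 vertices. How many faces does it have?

χ = 2 − 2·3 = -4, and every face is a triangle so 3F = 2E.
V − E + F = -4 with E = 3F/2 gives 71 − (3/2 − 1)·F = -4, so F = 150 and E = 225.

150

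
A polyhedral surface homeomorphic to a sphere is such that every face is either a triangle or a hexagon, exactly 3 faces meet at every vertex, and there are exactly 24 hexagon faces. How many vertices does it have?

Let x be the number of triangles; then F = 24 + x.
Edge–face incidences: 2E = 6·24 + 3·x = 144 + 3x.
Every vertex has degree 3, so 3V = 2E.
Euler: V − E + F = 2 ⇒ (2E)/3 − E + (24 + x) = 2.
Multiply by 6: 2·(2E) − 3·(2E) + 6·(24 + x) = 12, i.e. 144 + 6x − (144 + 3x) = 12.
Collecting terms: 3x = 12, so x = 4.
Then 2E = 144 + 3·4 = 156, so E = 78, V = 2E/3 = 52, F = 24 + 4 = 28.

52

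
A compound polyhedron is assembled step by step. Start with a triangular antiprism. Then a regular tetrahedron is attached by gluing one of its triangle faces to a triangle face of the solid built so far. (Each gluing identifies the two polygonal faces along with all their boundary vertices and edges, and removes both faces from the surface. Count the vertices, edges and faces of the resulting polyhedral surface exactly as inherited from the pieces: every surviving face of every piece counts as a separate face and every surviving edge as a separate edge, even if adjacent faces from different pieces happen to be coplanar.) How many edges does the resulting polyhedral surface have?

15

A triangular antiprism: V=6, E=12, F=8.
Attach a regular tetrahedron (V=4, E=6, F=4) along a 3-gon: merge 3 vertices and 3 edges, delete both glued faces → V=7, E=15, F=10.
Check: V − E + F = 7 − 15 + 10 = 2.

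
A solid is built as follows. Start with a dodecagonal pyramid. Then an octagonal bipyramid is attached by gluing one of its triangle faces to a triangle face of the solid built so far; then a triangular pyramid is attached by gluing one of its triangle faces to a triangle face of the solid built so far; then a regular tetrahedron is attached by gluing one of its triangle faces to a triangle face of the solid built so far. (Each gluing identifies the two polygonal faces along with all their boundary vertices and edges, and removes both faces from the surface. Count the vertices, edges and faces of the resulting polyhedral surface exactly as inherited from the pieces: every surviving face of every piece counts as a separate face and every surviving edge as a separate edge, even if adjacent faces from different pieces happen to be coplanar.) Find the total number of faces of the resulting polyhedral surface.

31

A dodecagonal pyramid: V=13, E=24, F=13.
Attach an octagonal bipyramid (V=10, E=24, F=16) along a 3-gon: merge 3 vertices and 3 edges, delete both glued faces → V=20, E=45, F=27.
Attach a triangular pyramid (V=4, E=6, F=4) along a 3-gon: merge 3 vertices and 3 edges, delete both glued faces → V=21, E=48, F=29.
Attach a regular tetrahedron (V=4, E=6, F=4) along a 3-gon: merge 3 vertices and 3 edges, delete both glued faces → V=22, E=51, F=31.
Check: V − E + F = 22 − 51 + 31 = 2.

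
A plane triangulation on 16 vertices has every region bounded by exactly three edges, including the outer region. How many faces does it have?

28

In a plane triangulation 3F = 2E and V − E + F = 2, so F = 2V − 4 = 2·16 − 4 = 28.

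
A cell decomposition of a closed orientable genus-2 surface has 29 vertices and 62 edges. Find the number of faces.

For a closed orientable surface of genus 2, χ = 2 − 2·2 = -2.
F = -2 − V + E = -2 − 29 + 62 = 31.

31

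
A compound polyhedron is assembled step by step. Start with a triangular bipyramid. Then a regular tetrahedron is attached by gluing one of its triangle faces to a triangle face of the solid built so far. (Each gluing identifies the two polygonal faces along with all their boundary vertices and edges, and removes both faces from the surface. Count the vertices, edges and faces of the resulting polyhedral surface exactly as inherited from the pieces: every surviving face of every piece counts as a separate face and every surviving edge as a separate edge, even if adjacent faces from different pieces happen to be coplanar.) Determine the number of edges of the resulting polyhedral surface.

A triangular bipyramid: V=5, E=9, F=6.
Attach a regular tetrahedron (V=4, E=6, F=4) along a 3-gon: merge 3 vertices and 3 edges, delete both glued faces → V=6, E=12, F=8.
Check: V − E + F = 6 − 12 + 8 = 2.

12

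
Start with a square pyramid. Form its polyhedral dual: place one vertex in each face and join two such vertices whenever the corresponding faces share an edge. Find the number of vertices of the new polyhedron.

The base solid has V = 5, E = 8, F = 5.
The dual swaps V and F and preserves E: V′ = F = 5, E′ = E = 8, F′ = V = 5.

5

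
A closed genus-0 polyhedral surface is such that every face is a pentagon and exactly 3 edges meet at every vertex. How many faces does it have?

12

Each face has 5 edges and each edge borders two faces, so 2E = 5F.
Each vertex has degree 3, so 3V = 2E and hence V = 5F/3.
Euler: V − E + F = 2 ⇒ (5F/3) − (5F/2) + F = 2.
Multiply by 6: (10 − 15 + 6)F = 12, i.e. 1F = 12.
So F = 12, E = 5·12/2 = 30, V = 5·12/3 = 20.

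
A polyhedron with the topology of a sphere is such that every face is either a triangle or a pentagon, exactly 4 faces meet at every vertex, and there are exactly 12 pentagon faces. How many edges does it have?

Let x be the number of triangles; then F = 12 + x.
Edge–face incidences: 2E = 5·12 + 3·x = 60 + 3x.
Every vertex has degree 4, so 4V = 2E.
Euler: V − E + F = 2 ⇒ (2E)/4 − E + (12 + x) = 2.
Multiply by 8: 2·(2E) − 4·(2E) + 8·(12 + x) = 16, i.e. 96 + 8x − 2·(60 + 3x) = 16.
Collecting terms: 2x − 24 = 16, so 2x = 40, so x = 20.
Then 2E = 60 + 3·20 = 120, so E = 60, V = 2E/4 = 30, F = 12 + 20 = 32.

60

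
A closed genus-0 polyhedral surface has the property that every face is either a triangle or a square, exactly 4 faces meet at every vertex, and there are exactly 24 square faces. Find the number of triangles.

Let x be the number of triangles; then F = 24 + x.
Edge–face incidences: 2E = 4·24 + 3·x = 96 + 3x.
Every vertex has degree 4, so 4V = 2E.
Euler: V − E + F = 2 ⇒ (2E)/4 − E + (24 + x) = 2.
Multiply by 8: 2·(2E) − 4·(2E) + 8·(24 + x) = 16, i.e. 192 + 8x − 2·(96 + 3x) = 16.
Collecting terms: 2x = 16, so x = 8.
Then 2E = 96 + 3·8 = 120, so E = 60, V = 2E/4 = 30, F = 24 + 8 = 32.

8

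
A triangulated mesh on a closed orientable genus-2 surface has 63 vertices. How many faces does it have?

130

χ = 2 − 2·2 = -2, and every face is a triangle so 3F = 2E.
V − E + F = -2 with E = 3F/2 gives 63 − (3/2 − 1)·F = -2, so F = 130 and E = 195.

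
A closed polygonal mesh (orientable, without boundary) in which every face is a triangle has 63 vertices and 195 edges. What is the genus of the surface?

2

Every face is a triangle and each edge borders two faces, so 3F = 2·195, giving F = 130.
χ = V − E + F = 63 − 195 + 130 = -2.
For a closed orientable surface χ = 2 − 2g, so g = (2 − (-2))/2 = 2.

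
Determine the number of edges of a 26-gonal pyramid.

A pyramid on an n-gon base has one n-gon and n triangles: V = 26 + 1 = 27, E = 2·26 = 52, F = 26 + 1 = 27.

52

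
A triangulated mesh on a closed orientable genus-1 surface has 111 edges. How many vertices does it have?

χ = 2 − 2·1 = 0, and every face is a triangle so 3F = 2E.
F = 2E/3 = 74. Then V = 0 + E − F = 0 + 111 − 74 = 37.

37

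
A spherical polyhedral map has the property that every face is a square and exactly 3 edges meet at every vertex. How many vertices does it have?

8

Each face has 4 edges and each edge borders two faces, so 2E = 4F.
Each vertex has degree 3, so 3V = 2E and hence V = 4F/3.
Euler: V − E + F = 2 ⇒ (4F/3) − (4F/2) + F = 2.
Multiply by 6: (8 − 12 + 6)F = 12, i.e. 2F = 12.
So F = 6, E = 4·6/2 = 12, V = 4·6/3 = 8.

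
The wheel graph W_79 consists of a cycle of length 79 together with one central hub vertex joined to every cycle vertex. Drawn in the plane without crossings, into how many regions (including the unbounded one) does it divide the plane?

W_79 has V = 79 + 1 = 80 vertices and E = 2·79 = 158 edges.
By Euler's formula F = 2 − V + E = 2 − 80 + 158 = 80.

80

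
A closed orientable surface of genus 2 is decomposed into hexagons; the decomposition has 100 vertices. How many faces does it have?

χ = 2 − 2·2 = -2, and every face is a hexagon so 6F = 2E.
V − E + F = -2 with E = 6F/2 gives 100 − (6/2 − 1)·F = -2, so F = 51 and E = 153.

51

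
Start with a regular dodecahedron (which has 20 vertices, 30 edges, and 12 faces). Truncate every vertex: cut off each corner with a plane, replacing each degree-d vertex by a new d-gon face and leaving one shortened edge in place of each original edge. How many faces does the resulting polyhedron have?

32

Truncation replaces each original edge-end by a new vertex, so V′ = 2E = 60.
Each original edge survives, and each old vertex of degree d contributes d new edges; summing degrees gives Σd = 2E, so E′ = E + 2E = 3E = 90.
Each original face survives and each original vertex becomes one new face: F′ = F + V = 32.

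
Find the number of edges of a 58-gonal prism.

A prism on an n-gon has two n-gon bases and n rectangular sides: V = 2·58 = 116, E = 3·58 = 174, F = 58 + 2 = 60.

174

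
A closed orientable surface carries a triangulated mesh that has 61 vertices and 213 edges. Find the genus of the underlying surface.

6

Every face is a triangle and each edge borders two faces, so 3F = 2·213, giving F = 142.
χ = V − E + F = 61 − 213 + 142 = -10.
For a closed orientable surface χ = 2 − 2g, so g = (2 − (-10))/2 = 6.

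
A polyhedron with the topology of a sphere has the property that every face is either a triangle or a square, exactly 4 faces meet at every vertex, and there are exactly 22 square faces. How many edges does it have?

56

Let x be the number of triangles; then F = 22 + x.
Edge–face incidences: 2E = 4·22 + 3·x = 88 + 3x.
Every vertex has degree 4, so 4V = 2E.
Euler: V − E + F = 2 ⇒ (2E)/4 − E + (22 + x) = 2.
Multiply by 8: 2·(2E) − 4·(2E) + 8·(22 + x) = 16, i.e. 176 + 8x − 2·(88 + 3x) = 16.
Collecting terms: 2x = 16, so x = 8.
Then 2E = 88 + 3·8 = 112, so E = 56, V = 2E/4 = 28, F = 22 + 8 = 30.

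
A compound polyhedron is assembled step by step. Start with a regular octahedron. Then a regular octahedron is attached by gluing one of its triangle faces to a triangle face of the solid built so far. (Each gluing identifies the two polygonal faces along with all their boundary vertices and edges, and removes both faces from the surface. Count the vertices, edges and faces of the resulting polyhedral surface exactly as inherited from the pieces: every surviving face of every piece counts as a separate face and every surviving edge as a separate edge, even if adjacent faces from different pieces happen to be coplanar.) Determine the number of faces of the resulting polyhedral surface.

A regular octahedron: V=6, E=12, F=8.
Attach a regular octahedron (V=6, E=12, F=8) along a 3-gon: merge 3 vertices and 3 edges, delete both glued faces → V=9, E=21, F=14.
Check: V − E + F = 9 − 21 + 14 = 2.

14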